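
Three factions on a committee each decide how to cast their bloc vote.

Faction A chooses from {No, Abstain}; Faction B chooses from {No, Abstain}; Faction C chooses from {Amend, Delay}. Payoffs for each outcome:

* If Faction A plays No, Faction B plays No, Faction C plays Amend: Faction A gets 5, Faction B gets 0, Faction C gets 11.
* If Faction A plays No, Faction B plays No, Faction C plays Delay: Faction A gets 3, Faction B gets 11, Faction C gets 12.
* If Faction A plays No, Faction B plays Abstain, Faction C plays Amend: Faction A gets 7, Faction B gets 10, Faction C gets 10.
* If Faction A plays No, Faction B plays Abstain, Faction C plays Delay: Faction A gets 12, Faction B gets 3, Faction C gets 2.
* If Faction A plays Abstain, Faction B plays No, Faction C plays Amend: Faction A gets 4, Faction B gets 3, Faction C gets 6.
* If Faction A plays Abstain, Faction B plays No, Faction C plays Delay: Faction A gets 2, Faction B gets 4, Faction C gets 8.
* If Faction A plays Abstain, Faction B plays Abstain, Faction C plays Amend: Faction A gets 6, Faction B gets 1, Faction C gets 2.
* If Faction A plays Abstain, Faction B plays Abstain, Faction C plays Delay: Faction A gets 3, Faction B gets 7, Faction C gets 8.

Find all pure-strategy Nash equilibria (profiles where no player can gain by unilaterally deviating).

Pure-strategy Nash equilibria: (No, No, Delay); (No, Abstain, Amend)

Faction A against (No, Amend): payoffs 5, 4 → best response No.
Faction A against (No, Delay): payoffs 3, 2 → best response No.
Faction A against (Abstain, Amend): payoffs 7, 6 → best response No.
Faction A against (Abstain, Delay): payoffs 12, 3 → best response No.
Faction B against (No, Amend): payoffs 0, 10 → best response Abstain.
Faction B against (No, Delay): payoffs 11, 3 → best response No.
Faction B against (Abstain, Amend): payoffs 3, 1 → best response No.
Faction B against (Abstain, Delay): payoffs 4, 7 → best response Abstain.
Faction C against (No, No): payoffs 11, 12 → best response Delay.
Faction C against (No, Abstain): payoffs 10, 2 → best response Amend.
Faction C against (Abstain, No): payoffs 6, 8 → best response Delay.
Faction C against (Abstain, Abstain): payoffs 2, 8 → best response Delay.
Mutual best responses: (No, No, Delay); (No, Abstain, Amend).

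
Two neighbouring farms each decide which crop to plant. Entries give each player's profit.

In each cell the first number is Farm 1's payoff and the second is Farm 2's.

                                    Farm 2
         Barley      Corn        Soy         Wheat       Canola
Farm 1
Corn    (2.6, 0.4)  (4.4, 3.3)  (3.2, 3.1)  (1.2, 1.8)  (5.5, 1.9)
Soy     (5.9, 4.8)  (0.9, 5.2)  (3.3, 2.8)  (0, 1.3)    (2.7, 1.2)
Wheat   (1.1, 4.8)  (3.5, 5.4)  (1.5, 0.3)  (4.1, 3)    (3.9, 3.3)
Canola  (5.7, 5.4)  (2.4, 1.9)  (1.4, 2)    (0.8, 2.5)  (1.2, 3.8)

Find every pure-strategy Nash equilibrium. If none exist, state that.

Check each profile: it is a Nash equilibrium iff no player can strictly gain by switching unilaterally.
(Corn, Barley): Farm 1 can switch to Soy (2.6 → 5.9). Not NE.
(Corn, Corn): Farm 1 gets 4.4, best alternative 3.5; Farm 2 gets 3.3, best alternative 3.1. No profitable deviation — NE.
(Corn, Soy): Farm 1 can switch to Soy (3.2 → 3.3). Not NE.
(Corn, Wheat): Farm 1 can switch to Wheat (1.2 → 4.1). Not NE.
(Corn, Canola): Farm 2 can switch to Corn (1.9 → 3.3). Not NE.
(Soy, Barley): Farm 2 can switch to Corn (4.8 → 5.2). Not NE.
(Soy, Corn): Farm 1 can switch to Corn (0.9 → 4.4). Not NE.
(The remaining 13 profiles each have a profitable deviation by the same check.)

The unique pure-strategy Nash equilibrium is (Corn, Corn).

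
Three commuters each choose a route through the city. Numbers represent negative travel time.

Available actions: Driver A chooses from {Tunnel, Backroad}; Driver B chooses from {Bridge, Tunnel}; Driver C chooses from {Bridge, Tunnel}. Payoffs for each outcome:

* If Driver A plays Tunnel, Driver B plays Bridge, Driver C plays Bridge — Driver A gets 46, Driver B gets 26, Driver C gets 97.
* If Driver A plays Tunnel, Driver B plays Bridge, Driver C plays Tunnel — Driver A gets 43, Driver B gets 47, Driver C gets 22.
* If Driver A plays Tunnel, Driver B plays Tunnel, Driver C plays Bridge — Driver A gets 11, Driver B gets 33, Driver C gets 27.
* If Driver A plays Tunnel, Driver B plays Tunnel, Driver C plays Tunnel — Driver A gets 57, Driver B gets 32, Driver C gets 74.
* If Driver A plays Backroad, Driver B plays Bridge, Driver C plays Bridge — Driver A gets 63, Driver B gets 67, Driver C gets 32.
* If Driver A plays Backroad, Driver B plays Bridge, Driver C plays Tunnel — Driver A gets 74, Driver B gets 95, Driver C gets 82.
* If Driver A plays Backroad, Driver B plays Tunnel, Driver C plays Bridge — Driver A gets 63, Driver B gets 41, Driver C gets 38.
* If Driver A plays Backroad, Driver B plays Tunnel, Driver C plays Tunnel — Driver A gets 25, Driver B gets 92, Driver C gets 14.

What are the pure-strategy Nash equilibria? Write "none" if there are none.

The unique pure-strategy Nash equilibrium is (Backroad, Bridge, Tunnel).

(Tunnel, Bridge, Bridge): Driver A can switch to Backroad (46 → 63). Not NE.
(Tunnel, Bridge, Tunnel): Driver A can switch to Backroad (43 → 74). Not NE.
(Tunnel, Tunnel, Bridge): Driver A can switch to Backroad (11 → 63). Not NE.
(Tunnel, Tunnel, Tunnel): Driver B can switch to Bridge (32 → 47). Not NE.
(Backroad, Bridge, Bridge): Driver C can switch to Tunnel (32 → 82). Not NE.
(Backroad, Bridge, Tunnel): Driver A gets 74, best alternative 43; Driver B gets 95, best alternative 92; Driver C gets 82, best alternative 32. No profitable deviation — NE.
(Backroad, Tunnel, Bridge): Driver B can switch to Bridge (41 → 67). Not NE.
(The remaining 1 profile has a profitable deviation by the same check.)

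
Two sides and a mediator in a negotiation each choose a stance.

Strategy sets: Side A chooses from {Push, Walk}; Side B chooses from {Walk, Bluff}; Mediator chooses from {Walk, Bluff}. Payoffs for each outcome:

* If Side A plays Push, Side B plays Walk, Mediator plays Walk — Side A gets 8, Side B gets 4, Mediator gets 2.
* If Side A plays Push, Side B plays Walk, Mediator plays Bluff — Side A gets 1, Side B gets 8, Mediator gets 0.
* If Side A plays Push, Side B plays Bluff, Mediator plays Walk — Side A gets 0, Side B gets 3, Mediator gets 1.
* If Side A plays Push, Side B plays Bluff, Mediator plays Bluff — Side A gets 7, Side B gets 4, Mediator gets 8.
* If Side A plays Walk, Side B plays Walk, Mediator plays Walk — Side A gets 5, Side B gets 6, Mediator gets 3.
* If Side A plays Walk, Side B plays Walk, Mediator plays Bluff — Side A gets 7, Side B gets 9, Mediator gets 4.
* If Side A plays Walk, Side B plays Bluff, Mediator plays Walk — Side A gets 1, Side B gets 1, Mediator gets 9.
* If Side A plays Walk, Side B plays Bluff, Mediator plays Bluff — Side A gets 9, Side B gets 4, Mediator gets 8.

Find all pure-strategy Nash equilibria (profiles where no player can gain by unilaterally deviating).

For each strategy profile, look for a profitable unilateral deviation.
(Push, Walk, Walk): Side A gets 8, best alternative 5; Side B gets 4, best alternative 3; Mediator gets 2, best alternative 0. No profitable deviation — NE.
(Push, Walk, Bluff): Side A can switch to Walk (1 → 7). Not NE.
(Push, Bluff, Walk): Side A can switch to Walk (0 → 1). Not NE.
(Push, Bluff, Bluff): Side A can switch to Walk (7 → 9). Not NE.
(Walk, Walk, Walk): Side A can switch to Push (5 → 8). Not NE.
(Walk, Walk, Bluff): Side A gets 7, best alternative 1; Side B gets 9, best alternative 4; Mediator gets 4, best alternative 3. No profitable deviation — NE.
(Walk, Bluff, Walk): Side B can switch to Walk (1 → 6). Not NE.
(Walk, Bluff, Bluff): Side B can switch to Walk (4 → 9). Not NE.

(Push, Walk, Walk) and (Walk, Walk, Bluff)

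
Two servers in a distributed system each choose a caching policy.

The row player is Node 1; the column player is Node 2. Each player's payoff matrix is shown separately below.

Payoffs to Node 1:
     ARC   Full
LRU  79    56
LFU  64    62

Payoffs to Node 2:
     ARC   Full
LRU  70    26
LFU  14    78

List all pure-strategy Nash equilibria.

(LRU, ARC) and (LFU, Full)

Node 1 against ARC: payoffs 79, 64 → best response LRU.
Node 1 against Full: payoffs 56, 62 → best response LFU.
Node 2 against LRU: payoffs 70, 26 → best response ARC.
Node 2 against LFU: payoffs 14, 78 → best response Full.
Mutual best responses: (LRU, ARC); (LFU, Full).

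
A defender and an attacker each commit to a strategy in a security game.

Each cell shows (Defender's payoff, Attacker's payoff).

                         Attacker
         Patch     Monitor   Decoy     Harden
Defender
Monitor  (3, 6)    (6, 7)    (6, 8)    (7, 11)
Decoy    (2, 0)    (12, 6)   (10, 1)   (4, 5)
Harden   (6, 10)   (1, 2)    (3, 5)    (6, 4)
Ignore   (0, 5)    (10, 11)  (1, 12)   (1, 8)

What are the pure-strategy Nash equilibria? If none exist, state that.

Defender against Patch: payoffs 3, 2, 6, 0 → best response Harden.
Defender against Monitor: payoffs 6, 12, 1, 10 → best response Decoy.
Defender against Decoy: payoffs 6, 10, 3, 1 → best response Decoy.
Defender against Harden: payoffs 7, 4, 6, 1 → best response Monitor.
Attacker against Monitor: payoffs 6, 7, 8, 11 → best response Harden.
Attacker against Decoy: payoffs 0, 6, 1, 5 → best response Monitor.
Attacker against Harden: payoffs 10, 2, 5, 4 → best response Patch.
Attacker against Ignore: payoffs 5, 11, 12, 8 → best response Decoy.
Mutual best responses: (Monitor, Harden); (Decoy, Monitor); (Harden, Patch).

Pure-strategy Nash equilibria: (Monitor, Harden), (Decoy, Monitor), (Harden, Patch)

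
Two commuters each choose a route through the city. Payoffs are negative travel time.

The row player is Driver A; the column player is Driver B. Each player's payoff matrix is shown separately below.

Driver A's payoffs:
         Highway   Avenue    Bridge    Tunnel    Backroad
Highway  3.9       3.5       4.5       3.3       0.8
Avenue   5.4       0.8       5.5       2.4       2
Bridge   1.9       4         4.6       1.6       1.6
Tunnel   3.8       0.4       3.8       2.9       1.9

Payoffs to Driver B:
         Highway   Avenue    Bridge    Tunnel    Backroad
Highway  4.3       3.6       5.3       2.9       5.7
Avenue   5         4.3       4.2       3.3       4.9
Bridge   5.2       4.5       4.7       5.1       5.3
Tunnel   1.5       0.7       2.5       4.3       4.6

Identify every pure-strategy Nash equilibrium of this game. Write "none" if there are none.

The unique pure-strategy Nash equilibrium is (Avenue, Highway).

Mark each player's best response to every combination of opponents' strategies; a profile where every player is best-responding is a pure Nash equilibrium.
Driver A against Highway: payoffs 3.9, 5.4, 1.9, 3.8 → best response Avenue.
Driver A against Avenue: payoffs 3.5, 0.8, 4, 0.4 → best response Bridge.
Driver A against Bridge: payoffs 4.5, 5.5, 4.6, 3.8 → best response Avenue.
Driver A against Tunnel: payoffs 3.3, 2.4, 1.6, 2.9 → best response Highway.
Driver A against Backroad: payoffs 0.8, 2, 1.6, 1.9 → best response Avenue.
Driver B against Highway: payoffs 4.3, 3.6, 5.3, 2.9, 5.7 → best response Backroad.
Driver B against Avenue: payoffs 5, 4.3, 4.2, 3.3, 4.9 → best response Highway.
Driver B against Bridge: payoffs 5.2, 4.5, 4.7, 5.1, 5.3 → best response Backroad.
Driver B against Tunnel: payoffs 1.5, 0.7, 2.5, 4.3, 4.6 → best response Backroad.
Mutual best responses: (Avenue, Highway).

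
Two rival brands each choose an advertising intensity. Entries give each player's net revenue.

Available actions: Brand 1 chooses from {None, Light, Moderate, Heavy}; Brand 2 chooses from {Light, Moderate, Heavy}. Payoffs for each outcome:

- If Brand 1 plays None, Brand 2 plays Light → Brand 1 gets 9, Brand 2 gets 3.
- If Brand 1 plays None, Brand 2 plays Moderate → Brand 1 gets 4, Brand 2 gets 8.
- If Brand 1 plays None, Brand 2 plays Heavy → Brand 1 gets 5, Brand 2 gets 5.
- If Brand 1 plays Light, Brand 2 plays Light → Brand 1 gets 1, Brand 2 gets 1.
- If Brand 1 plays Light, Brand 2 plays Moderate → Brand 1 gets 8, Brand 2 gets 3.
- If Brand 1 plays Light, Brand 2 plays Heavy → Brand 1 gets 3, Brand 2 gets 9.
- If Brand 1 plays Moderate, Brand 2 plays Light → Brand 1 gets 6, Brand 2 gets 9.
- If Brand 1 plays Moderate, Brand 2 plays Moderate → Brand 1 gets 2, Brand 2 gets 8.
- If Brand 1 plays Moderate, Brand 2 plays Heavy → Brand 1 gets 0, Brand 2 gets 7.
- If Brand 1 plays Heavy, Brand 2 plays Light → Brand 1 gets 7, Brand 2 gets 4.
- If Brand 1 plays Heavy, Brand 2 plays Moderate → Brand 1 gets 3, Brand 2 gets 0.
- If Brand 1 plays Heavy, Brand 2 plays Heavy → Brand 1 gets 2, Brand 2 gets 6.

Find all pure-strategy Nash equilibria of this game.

No pure-strategy Nash equilibrium.

For each strategy profile, look for a profitable unilateral deviation.
(None, Light): Brand 2 can switch to Moderate (3 → 8). Not NE.
(None, Moderate): Brand 1 can switch to Light (4 → 8). Not NE.
(None, Heavy): Brand 2 can switch to Moderate (5 → 8). Not NE.
(Light, Light): Brand 1 can switch to None (1 → 9). Not NE.
(Light, Moderate): Brand 2 can switch to Heavy (3 → 9). Not NE.
(Light, Heavy): Brand 1 can switch to None (3 → 5). Not NE.
(Moderate, Light): Brand 1 can switch to None (6 → 9). Not NE.
(Moderate, Moderate): Brand 1 can switch to None (2 → 4). Not NE.
(Moderate, Heavy): Brand 1 can switch to None (0 → 5). Not NE.
(Heavy, Light): Brand 1 can switch to None (7 → 9). Not NE.
(The remaining 2 profiles each have a profitable deviation by the same check.)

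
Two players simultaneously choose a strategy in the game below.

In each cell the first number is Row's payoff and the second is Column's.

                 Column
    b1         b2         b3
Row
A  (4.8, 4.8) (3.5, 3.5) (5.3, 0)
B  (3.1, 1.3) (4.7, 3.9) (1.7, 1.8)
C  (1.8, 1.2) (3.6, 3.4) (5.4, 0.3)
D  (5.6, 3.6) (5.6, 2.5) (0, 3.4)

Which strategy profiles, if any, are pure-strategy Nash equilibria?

Pure NE: (D, b1)

Mark each player's best response to every combination of opponents' strategies; a profile where every player is best-responding is a pure Nash equilibrium.
Row against b1: payoffs 4.8, 3.1, 1.8, 5.6 → best response D.
Row against b2: payoffs 3.5, 4.7, 3.6, 5.6 → best response D.
Row against b3: payoffs 5.3, 1.7, 5.4, 0 → best response C.
Column against A: payoffs 4.8, 3.5, 0 → best response b1.
Column against B: payoffs 1.3, 3.9, 1.8 → best response b2.
Column against C: payoffs 1.2, 3.4, 0.3 → best response b2.
Column against D: payoffs 3.6, 2.5, 3.4 → best response b1.
Mutual best responses: (D, b1).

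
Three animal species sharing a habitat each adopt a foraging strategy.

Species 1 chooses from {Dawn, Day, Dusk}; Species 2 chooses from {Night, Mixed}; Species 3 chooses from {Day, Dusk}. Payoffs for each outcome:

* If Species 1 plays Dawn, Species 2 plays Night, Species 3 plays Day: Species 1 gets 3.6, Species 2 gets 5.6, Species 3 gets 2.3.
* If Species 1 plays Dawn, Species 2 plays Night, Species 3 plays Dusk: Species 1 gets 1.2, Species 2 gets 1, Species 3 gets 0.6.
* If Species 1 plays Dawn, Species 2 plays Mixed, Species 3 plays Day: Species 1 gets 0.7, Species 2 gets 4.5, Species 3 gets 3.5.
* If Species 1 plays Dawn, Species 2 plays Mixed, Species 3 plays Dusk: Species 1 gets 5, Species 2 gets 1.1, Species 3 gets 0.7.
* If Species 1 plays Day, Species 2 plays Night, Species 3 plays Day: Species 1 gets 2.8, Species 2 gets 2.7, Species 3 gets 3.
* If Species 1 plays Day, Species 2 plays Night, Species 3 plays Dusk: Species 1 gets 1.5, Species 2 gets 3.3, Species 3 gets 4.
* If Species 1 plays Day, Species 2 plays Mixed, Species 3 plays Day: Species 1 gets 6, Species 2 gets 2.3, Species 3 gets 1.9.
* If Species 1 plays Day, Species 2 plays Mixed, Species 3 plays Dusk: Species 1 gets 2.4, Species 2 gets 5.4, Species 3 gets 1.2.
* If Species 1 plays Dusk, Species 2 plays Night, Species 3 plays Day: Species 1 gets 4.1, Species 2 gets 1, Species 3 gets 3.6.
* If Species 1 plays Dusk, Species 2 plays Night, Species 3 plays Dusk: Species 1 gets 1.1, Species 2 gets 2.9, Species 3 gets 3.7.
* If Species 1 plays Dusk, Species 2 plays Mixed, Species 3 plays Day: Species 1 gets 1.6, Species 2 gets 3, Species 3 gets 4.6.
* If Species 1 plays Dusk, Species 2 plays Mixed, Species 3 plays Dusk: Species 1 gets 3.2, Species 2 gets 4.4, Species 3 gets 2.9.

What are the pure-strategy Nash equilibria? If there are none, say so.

This game has no pure Nash equilibrium.

Species 1 against (Night, Day): payoffs 3.6, 2.8, 4.1 → best response Dusk.
Species 1 against (Night, Dusk): payoffs 1.2, 1.5, 1.1 → best response Day.
Species 1 against (Mixed, Day): payoffs 0.7, 6, 1.6 → best response Day.
Species 1 against (Mixed, Dusk): payoffs 5, 2.4, 3.2 → best response Dawn.
Species 2 against (Dawn, Day): payoffs 5.6, 4.5 → best response Night.
Species 2 against (Dawn, Dusk): payoffs 1, 1.1 → best response Mixed.
Species 2 against (Day, Day): payoffs 2.7, 2.3 → best response Night.
Species 2 against (Day, Dusk): payoffs 3.3, 5.4 → best response Mixed.
Species 2 against (Dusk, Day): payoffs 1, 3 → best response Mixed.
Species 2 against (Dusk, Dusk): payoffs 2.9, 4.4 → best response Mixed.
Species 3 against (Dawn, Night): payoffs 2.3, 0.6 → best response Day.
Species 3 against (Dawn, Mixed): payoffs 3.5, 0.7 → best response Day.
Species 3 against (Day, Night): payoffs 3, 4 → best response Dusk.
Species 3 against (Day, Mixed): payoffs 1.9, 1.2 → best response Day.
Species 3 against (Dusk, Night): payoffs 3.6, 3.7 → best response Dusk.
Species 3 against (Dusk, Mixed): payoffs 4.6, 2.9 → best response Day.
No profile is a mutual best response for all players.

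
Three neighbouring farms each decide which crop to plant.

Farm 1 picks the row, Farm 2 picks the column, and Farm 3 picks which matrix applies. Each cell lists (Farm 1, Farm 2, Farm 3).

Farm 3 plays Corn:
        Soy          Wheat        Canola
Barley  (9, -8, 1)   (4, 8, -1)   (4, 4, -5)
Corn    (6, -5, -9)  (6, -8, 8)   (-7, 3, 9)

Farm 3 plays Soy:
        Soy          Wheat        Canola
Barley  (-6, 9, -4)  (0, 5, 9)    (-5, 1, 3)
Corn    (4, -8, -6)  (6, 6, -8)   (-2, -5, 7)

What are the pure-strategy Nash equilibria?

This game has no pure Nash equilibrium.

(Barley, Soy, Corn): Farm 2 can switch to Wheat (-8 → 8). Not NE.
(Barley, Soy, Soy): Farm 1 can switch to Corn (-6 → 4). Not NE.
(Barley, Wheat, Corn): Farm 1 can switch to Corn (4 → 6). Not NE.
(Barley, Wheat, Soy): Farm 1 can switch to Corn (0 → 6). Not NE.
(Barley, Canola, Corn): Farm 2 can switch to Wheat (4 → 8). Not NE.
(Barley, Canola, Soy): Farm 1 can switch to Corn (-5 → -2). Not NE.
(Corn, Soy, Corn): Farm 1 can switch to Barley (6 → 9). Not NE.
(Corn, Soy, Soy): Farm 2 can switch to Wheat (-8 → 6). Not NE.
(Corn, Wheat, Corn): Farm 2 can switch to Soy (-8 → -5). Not NE.
(Corn, Wheat, Soy): Farm 3 can switch to Corn (-8 → 8). Not NE.
(Corn, Canola, Corn): Farm 1 can switch to Barley (-7 → 4). Not NE.
(Corn, Canola, Soy): Farm 2 can switch to Wheat (-5 → 6). Not NE.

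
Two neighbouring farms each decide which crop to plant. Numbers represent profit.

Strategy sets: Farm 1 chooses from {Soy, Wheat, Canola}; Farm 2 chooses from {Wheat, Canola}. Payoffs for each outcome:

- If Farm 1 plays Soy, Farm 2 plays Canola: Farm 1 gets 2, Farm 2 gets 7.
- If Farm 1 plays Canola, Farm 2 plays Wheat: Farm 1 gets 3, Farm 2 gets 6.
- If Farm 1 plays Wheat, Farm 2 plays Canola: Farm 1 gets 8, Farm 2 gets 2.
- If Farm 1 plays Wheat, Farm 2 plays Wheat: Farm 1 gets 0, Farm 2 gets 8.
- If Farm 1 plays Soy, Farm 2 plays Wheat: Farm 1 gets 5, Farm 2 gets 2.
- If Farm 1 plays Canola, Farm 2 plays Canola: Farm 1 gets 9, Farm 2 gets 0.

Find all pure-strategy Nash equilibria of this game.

For each strategy profile, look for a profitable unilateral deviation.
(Soy, Wheat): Farm 2 can switch to Canola (2 → 7). Not NE.
(Soy, Canola): Farm 1 can switch to Wheat (2 → 8). Not NE.
(Wheat, Wheat): Farm 1 can switch to Soy (0 → 5). Not NE.
(Wheat, Canola): Farm 1 can switch to Canola (8 → 9). Not NE.
(Canola, Wheat): Farm 1 can switch to Soy (3 → 5). Not NE.
(Canola, Canola): Farm 2 can switch to Wheat (0 → 6). Not NE.

none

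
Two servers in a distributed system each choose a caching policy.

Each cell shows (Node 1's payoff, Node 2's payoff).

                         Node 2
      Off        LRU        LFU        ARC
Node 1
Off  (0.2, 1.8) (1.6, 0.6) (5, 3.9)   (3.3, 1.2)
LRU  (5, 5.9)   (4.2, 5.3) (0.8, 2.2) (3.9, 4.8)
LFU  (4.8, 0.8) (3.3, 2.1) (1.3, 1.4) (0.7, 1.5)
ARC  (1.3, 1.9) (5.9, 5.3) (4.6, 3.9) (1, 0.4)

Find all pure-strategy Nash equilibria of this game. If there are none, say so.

Node 1 against Off: payoffs 0.2, 5, 4.8, 1.3 → best response LRU.
Node 1 against LRU: payoffs 1.6, 4.2, 3.3, 5.9 → best response ARC.
Node 1 against LFU: payoffs 5, 0.8, 1.3, 4.6 → best response Off.
Node 1 against ARC: payoffs 3.3, 3.9, 0.7, 1 → best response LRU.
Node 2 against Off: payoffs 1.8, 0.6, 3.9, 1.2 → best response LFU.
Node 2 against LRU: payoffs 5.9, 5.3, 2.2, 4.8 → best response Off.
Node 2 against LFU: payoffs 0.8, 2.1, 1.4, 1.5 → best response LRU.
Node 2 against ARC: payoffs 1.9, 5.3, 3.9, 0.4 → best response LRU.
Mutual best responses: (Off, LFU); (LRU, Off); (ARC, LRU).

Pure-strategy Nash equilibria: (Off, LFU); (LRU, Off); (ARC, LRU)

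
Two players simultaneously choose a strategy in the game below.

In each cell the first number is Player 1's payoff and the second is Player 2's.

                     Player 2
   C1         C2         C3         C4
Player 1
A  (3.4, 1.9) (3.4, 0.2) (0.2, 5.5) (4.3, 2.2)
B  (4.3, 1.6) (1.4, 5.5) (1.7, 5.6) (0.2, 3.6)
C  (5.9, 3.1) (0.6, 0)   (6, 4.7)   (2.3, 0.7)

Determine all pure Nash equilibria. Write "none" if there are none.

(C, C3)

(A, C1): Player 1 can switch to B (3.4 → 4.3). Not NE.
(A, C2): Player 2 can switch to C1 (0.2 → 1.9). Not NE.
(A, C3): Player 1 can switch to B (0.2 → 1.7). Not NE.
(A, C4): Player 2 can switch to C3 (2.2 → 5.5). Not NE.
(B, C1): Player 1 can switch to C (4.3 → 5.9). Not NE.
(B, C2): Player 1 can switch to A (1.4 → 3.4). Not NE.
(B, C3): Player 1 can switch to C (1.7 → 6). Not NE.
(B, C4): Player 1 can switch to A (0.2 → 4.3). Not NE.
(C, C3): Player 1 gets 6, best alternative 1.7; Player 2 gets 4.7, best alternative 3.1. No profitable deviation — NE.
(The remaining 3 profiles each have a profitable deviation by the same check.)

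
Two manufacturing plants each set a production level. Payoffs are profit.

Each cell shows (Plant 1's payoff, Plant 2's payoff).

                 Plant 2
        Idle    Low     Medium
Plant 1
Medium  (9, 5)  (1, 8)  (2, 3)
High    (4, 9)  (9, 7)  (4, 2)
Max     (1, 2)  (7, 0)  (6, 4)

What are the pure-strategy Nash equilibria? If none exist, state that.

Pure NE: (Max, Medium)

Plant 1 against Idle: payoffs 9, 4, 1 → best response Medium.
Plant 1 against Low: payoffs 1, 9, 7 → best response High.
Plant 1 against Medium: payoffs 2, 4, 6 → best response Max.
Plant 2 against Medium: payoffs 5, 8, 3 → best response Low.
Plant 2 against High: payoffs 9, 7, 2 → best response Idle.
Plant 2 against Max: payoffs 2, 0, 4 → best response Medium.
Mutual best responses: (Max, Medium).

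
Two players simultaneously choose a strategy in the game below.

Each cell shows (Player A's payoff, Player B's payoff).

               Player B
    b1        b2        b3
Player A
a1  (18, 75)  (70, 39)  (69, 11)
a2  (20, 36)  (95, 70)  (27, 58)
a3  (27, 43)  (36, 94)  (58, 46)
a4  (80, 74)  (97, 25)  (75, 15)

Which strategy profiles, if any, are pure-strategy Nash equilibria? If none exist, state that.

(a4, b1)

Mark each player's best response to every combination of opponents' strategies; a profile where every player is best-responding is a pure Nash equilibrium.
Player A against b1: payoffs 18, 20, 27, 80 → best response a4.
Player A against b2: payoffs 70, 95, 36, 97 → best response a4.
Player A against b3: payoffs 69, 27, 58, 75 → best response a4.
Player B against a1: payoffs 75, 39, 11 → best response b1.
Player B against a2: payoffs 36, 70, 58 → best response b2.
Player B against a3: payoffs 43, 94, 46 → best response b2.
Player B against a4: payoffs 74, 25, 15 → best response b1.
Mutual best responses: (a4, b1).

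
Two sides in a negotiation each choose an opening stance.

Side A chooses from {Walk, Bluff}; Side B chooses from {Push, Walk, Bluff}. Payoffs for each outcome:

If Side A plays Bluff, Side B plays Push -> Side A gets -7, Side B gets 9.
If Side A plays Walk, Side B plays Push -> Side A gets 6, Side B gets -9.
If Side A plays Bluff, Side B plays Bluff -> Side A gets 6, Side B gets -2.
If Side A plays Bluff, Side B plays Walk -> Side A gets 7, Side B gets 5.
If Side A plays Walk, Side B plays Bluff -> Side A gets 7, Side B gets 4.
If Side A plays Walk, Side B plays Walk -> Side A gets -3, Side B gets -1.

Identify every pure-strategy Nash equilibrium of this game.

(Walk, Bluff)

(Walk, Push): Side B can switch to Walk (-9 → -1). Not NE.
(Walk, Walk): Side A can switch to Bluff (-3 → 7). Not NE.
(Walk, Bluff): Side A gets 7, best alternative 6; Side B gets 4, best alternative -1. No profitable deviation — NE.
(Bluff, Push): Side A can switch to Walk (-7 → 6). Not NE.
(Bluff, Walk): Side B can switch to Push (5 → 9). Not NE.
(Bluff, Bluff): Side A can switch to Walk (6 → 7). Not NE.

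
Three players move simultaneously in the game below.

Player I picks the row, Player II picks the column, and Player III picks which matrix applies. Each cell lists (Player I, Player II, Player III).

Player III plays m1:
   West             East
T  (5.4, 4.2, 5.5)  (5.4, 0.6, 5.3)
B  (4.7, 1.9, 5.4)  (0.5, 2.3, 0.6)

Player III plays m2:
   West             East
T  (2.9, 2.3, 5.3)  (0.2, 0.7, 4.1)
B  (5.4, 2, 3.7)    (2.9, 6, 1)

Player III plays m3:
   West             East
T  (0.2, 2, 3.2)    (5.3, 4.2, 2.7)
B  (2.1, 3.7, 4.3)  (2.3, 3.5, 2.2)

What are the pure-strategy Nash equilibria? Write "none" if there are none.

Player I against (West, m1): payoffs 5.4, 4.7 → best response T.
Player I against (West, m2): payoffs 2.9, 5.4 → best response B.
Player I against (West, m3): payoffs 0.2, 2.1 → best response B.
Player I against (East, m1): payoffs 5.4, 0.5 → best response T.
Player I against (East, m2): payoffs 0.2, 2.9 → best response B.
Player I against (East, m3): payoffs 5.3, 2.3 → best response T.
Player II against (T, m1): payoffs 4.2, 0.6 → best response West.
Player II against (T, m2): payoffs 2.3, 0.7 → best response West.
Player II against (T, m3): payoffs 2, 4.2 → best response East.
Player II against (B, m1): payoffs 1.9, 2.3 → best response East.
Player II against (B, m2): payoffs 2, 6 → best response East.
Player II against (B, m3): payoffs 3.7, 3.5 → best response West.
Player III against (T, West): payoffs 5.5, 5.3, 3.2 → best response m1.
Player III against (T, East): payoffs 5.3, 4.1, 2.7 → best response m1.
Player III against (B, West): payoffs 5.4, 3.7, 4.3 → best response m1.
Player III against (B, East): payoffs 0.6, 1, 2.2 → best response m3.
Mutual best responses: (T, West, m1).

Pure NE: (T, West, m1)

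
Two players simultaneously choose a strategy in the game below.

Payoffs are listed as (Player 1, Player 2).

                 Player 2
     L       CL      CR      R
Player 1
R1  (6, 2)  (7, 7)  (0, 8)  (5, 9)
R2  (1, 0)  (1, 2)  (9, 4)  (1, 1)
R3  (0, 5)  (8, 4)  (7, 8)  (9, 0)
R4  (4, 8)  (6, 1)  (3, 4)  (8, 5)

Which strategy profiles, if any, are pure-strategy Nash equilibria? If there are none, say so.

Check each profile: it is a Nash equilibrium iff no player can strictly gain by switching unilaterally.
(R1, L): Player 2 can switch to CL (2 → 7). Not NE.
(R1, CL): Player 1 can switch to R3 (7 → 8). Not NE.
(R1, CR): Player 1 can switch to R2 (0 → 9). Not NE.
(R1, R): Player 1 can switch to R3 (5 → 9). Not NE.
(R2, L): Player 1 can switch to R1 (1 → 6). Not NE.
(R2, CL): Player 1 can switch to R1 (1 → 7). Not NE.
(R2, CR): Player 1 gets 9, best alternative 7; Player 2 gets 4, best alternative 2. No profitable deviation — NE.
(R2, R): Player 1 can switch to R1 (1 → 5). Not NE.
(R3, L): Player 1 can switch to R1 (0 → 6). Not NE.
(The remaining 7 profiles each have a profitable deviation by the same check.)

(R2, CR)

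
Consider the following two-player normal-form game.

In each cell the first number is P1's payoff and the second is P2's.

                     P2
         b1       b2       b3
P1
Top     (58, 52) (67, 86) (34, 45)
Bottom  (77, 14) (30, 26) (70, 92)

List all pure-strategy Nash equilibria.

Check each profile: it is a Nash equilibrium iff no player can strictly gain by switching unilaterally.
(Top, b1): P1 can switch to Bottom (58 → 77). Not NE.
(Top, b2): P1 gets 67, best alternative 30; P2 gets 86, best alternative 52. No profitable deviation — NE.
(Top, b3): P1 can switch to Bottom (34 → 70). Not NE.
(Bottom, b1): P2 can switch to b2 (14 → 26). Not NE.
(Bottom, b2): P1 can switch to Top (30 → 67). Not NE.
(Bottom, b3): P1 gets 70, best alternative 34; P2 gets 92, best alternative 26. No profitable deviation — NE.

Pure-strategy Nash equilibria: (Top, b2) and (Bottom, b3)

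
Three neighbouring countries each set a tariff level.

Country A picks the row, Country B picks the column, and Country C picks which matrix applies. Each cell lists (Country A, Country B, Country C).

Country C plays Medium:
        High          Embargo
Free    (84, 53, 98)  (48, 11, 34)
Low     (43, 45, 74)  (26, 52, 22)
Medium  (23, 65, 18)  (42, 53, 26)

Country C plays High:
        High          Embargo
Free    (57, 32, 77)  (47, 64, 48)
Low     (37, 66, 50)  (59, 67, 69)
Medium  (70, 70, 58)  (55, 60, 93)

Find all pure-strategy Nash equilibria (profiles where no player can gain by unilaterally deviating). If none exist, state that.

The pure Nash equilibria are (Free, High, Medium) and (Low, Embargo, High) and (Medium, High, High).

Country A against (High, Medium): payoffs 84, 43, 23 → best response Free.
Country A against (High, High): payoffs 57, 37, 70 → best response Medium.
Country A against (Embargo, Medium): payoffs 48, 26, 42 → best response Free.
Country A against (Embargo, High): payoffs 47, 59, 55 → best response Low.
Country B against (Free, Medium): payoffs 53, 11 → best response High.
Country B against (Free, High): payoffs 32, 64 → best response Embargo.
Country B against (Low, Medium): payoffs 45, 52 → best response Embargo.
Country B against (Low, High): payoffs 66, 67 → best response Embargo.
Country B against (Medium, Medium): payoffs 65, 53 → best response High.
Country B against (Medium, High): payoffs 70, 60 → best response High.
Country C against (Free, High): payoffs 98, 77 → best response Medium.
Country C against (Free, Embargo): payoffs 34, 48 → best response High.
Country C against (Low, High): payoffs 74, 50 → best response Medium.
Country C against (Low, Embargo): payoffs 22, 69 → best response High.
Country C against (Medium, High): payoffs 18, 58 → best response High.
Country C against (Medium, Embargo): payoffs 26, 93 → best response High.
Mutual best responses: (Free, High, Medium); (Low, Embargo, High); (Medium, High, High).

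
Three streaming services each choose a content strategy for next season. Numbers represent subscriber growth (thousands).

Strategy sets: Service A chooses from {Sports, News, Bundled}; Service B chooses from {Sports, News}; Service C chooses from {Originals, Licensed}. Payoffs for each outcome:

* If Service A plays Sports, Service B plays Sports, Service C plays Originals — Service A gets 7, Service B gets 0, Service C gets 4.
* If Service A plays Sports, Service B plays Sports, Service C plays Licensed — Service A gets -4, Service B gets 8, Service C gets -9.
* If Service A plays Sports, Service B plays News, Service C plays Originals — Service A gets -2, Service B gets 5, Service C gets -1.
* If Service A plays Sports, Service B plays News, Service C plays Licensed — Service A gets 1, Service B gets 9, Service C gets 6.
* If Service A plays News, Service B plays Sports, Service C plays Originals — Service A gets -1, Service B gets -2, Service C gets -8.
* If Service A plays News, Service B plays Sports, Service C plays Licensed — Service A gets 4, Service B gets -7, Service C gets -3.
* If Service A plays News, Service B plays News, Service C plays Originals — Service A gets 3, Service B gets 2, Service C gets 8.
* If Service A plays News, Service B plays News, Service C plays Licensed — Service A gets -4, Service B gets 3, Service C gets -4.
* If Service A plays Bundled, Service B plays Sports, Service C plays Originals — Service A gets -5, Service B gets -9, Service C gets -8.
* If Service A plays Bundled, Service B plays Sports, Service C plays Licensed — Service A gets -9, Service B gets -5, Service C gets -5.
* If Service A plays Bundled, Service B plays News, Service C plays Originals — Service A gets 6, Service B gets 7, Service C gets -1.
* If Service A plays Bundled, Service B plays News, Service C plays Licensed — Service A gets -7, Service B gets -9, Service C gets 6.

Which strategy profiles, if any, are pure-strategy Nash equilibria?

Mark each player's best response to every combination of opponents' strategies; a profile where every player is best-responding is a pure Nash equilibrium.
Service A against (Sports, Originals): payoffs 7, -1, -5 → best response Sports.
Service A against (Sports, Licensed): payoffs -4, 4, -9 → best response News.
Service A against (News, Originals): payoffs -2, 3, 6 → best response Bundled.
Service A against (News, Licensed): payoffs 1, -4, -7 → best response Sports.
Service B against (Sports, Originals): payoffs 0, 5 → best response News.
Service B against (Sports, Licensed): payoffs 8, 9 → best response News.
Service B against (News, Originals): payoffs -2, 2 → best response News.
Service B against (News, Licensed): payoffs -7, 3 → best response News.
Service B against (Bundled, Originals): payoffs -9, 7 → best response News.
Service B against (Bundled, Licensed): payoffs -5, -9 → best response Sports.
Service C against (Sports, Sports): payoffs 4, -9 → best response Originals.
Service C against (Sports, News): payoffs -1, 6 → best response Licensed.
Service C against (News, Sports): payoffs -8, -3 → best response Licensed.
Service C against (News, News): payoffs 8, -4 → best response Originals.
Service C against (Bundled, Sports): payoffs -8, -5 → best response Licensed.
Service C against (Bundled, News): payoffs -1, 6 → best response Licensed.
Mutual best responses: (Sports, News, Licensed).

Pure NE: (Sports, News, Licensed)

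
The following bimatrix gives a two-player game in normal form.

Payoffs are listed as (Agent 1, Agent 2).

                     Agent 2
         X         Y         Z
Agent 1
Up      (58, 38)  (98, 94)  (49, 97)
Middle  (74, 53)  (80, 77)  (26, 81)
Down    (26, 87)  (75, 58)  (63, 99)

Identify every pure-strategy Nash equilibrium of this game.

Agent 1 against X: payoffs 58, 74, 26 → best response Middle.
Agent 1 against Y: payoffs 98, 80, 75 → best response Up.
Agent 1 against Z: payoffs 49, 26, 63 → best response Down.
Agent 2 against Up: payoffs 38, 94, 97 → best response Z.
Agent 2 against Middle: payoffs 53, 77, 81 → best response Z.
Agent 2 against Down: payoffs 87, 58, 99 → best response Z.
Mutual best responses: (Down, Z).

The unique pure-strategy Nash equilibrium is (Down, Z).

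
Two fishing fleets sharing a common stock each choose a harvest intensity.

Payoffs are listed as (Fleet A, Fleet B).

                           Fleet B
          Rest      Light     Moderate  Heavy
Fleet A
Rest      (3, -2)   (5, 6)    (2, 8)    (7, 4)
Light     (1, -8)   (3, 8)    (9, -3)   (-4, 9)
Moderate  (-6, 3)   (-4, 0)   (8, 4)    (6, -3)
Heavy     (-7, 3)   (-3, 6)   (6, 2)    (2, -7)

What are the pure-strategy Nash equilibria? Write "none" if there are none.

No pure-strategy Nash equilibrium.

For each player, find the best response to each opponent profile; mutual best responses are the pure NE.
Fleet A against Rest: payoffs 3, 1, -6, -7 → best response Rest.
Fleet A against Light: payoffs 5, 3, -4, -3 → best response Rest.
Fleet A against Moderate: payoffs 2, 9, 8, 6 → best response Light.
Fleet A against Heavy: payoffs 7, -4, 6, 2 → best response Rest.
Fleet B against Rest: payoffs -2, 6, 8, 4 → best response Moderate.
Fleet B against Light: payoffs -8, 8, -3, 9 → best response Heavy.
Fleet B against Moderate: payoffs 3, 0, 4, -3 → best response Moderate.
Fleet B against Heavy: payoffs 3, 6, 2, -7 → best response Light.
No profile is a mutual best response for all players.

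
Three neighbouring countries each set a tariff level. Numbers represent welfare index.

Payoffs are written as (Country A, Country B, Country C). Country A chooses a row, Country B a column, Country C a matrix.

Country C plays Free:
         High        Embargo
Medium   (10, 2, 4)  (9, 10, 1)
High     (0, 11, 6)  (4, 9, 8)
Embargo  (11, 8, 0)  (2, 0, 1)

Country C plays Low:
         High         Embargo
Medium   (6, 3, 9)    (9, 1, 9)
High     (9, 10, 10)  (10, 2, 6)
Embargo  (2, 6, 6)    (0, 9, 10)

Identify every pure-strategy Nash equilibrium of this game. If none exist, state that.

Country A against (High, Free): payoffs 10, 0, 11 → best response Embargo.
Country A against (High, Low): payoffs 6, 9, 2 → best response High.
Country A against (Embargo, Free): payoffs 9, 4, 2 → best response Medium.
Country A against (Embargo, Low): payoffs 9, 10, 0 → best response High.
Country B against (Medium, Free): payoffs 2, 10 → best response Embargo.
Country B against (Medium, Low): payoffs 3, 1 → best response High.
Country B against (High, Free): payoffs 11, 9 → best response High.
Country B against (High, Low): payoffs 10, 2 → best response High.
Country B against (Embargo, Free): payoffs 8, 0 → best response High.
Country B against (Embargo, Low): payoffs 6, 9 → best response Embargo.
Country C against (Medium, High): payoffs 4, 9 → best response Low.
Country C against (Medium, Embargo): payoffs 1, 9 → best response Low.
Country C against (High, High): payoffs 6, 10 → best response Low.
Country C against (High, Embargo): payoffs 8, 6 → best response Free.
Country C against (Embargo, High): payoffs 0, 6 → best response Low.
Country C against (Embargo, Embargo): payoffs 1, 10 → best response Low.
Mutual best responses: (High, High, Low).

The unique pure-strategy Nash equilibrium is (High, High, Low).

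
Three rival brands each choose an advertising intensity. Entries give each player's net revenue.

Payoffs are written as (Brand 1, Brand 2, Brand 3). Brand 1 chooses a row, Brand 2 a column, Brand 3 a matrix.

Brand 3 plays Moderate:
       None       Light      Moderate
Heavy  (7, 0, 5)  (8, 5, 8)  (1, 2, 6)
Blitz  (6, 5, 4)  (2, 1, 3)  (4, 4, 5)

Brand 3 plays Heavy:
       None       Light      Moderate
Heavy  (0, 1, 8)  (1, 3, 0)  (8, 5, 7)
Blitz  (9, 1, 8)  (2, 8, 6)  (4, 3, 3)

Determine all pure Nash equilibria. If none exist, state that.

(Heavy, None, Moderate): Brand 2 can switch to Light (0 → 5). Not NE.
(Heavy, None, Heavy): Brand 1 can switch to Blitz (0 → 9). Not NE.
(Heavy, Light, Moderate): Brand 1 gets 8, best alternative 2; Brand 2 gets 5, best alternative 2; Brand 3 gets 8, best alternative 0. No profitable deviation — NE.
(Heavy, Light, Heavy): Brand 1 can switch to Blitz (1 → 2). Not NE.
(Heavy, Moderate, Moderate): Brand 1 can switch to Blitz (1 → 4). Not NE.
(Heavy, Moderate, Heavy): Brand 1 gets 8, best alternative 4; Brand 2 gets 5, best alternative 3; Brand 3 gets 7, best alternative 6. No profitable deviation — NE.
(Blitz, None, Moderate): Brand 1 can switch to Heavy (6 → 7). Not NE.
(Blitz, None, Heavy): Brand 2 can switch to Light (1 → 8). Not NE.
(Blitz, Light, Moderate): Brand 1 can switch to Heavy (2 → 8). Not NE.
(Blitz, Light, Heavy): Brand 1 gets 2, best alternative 1; Brand 2 gets 8, best alternative 3; Brand 3 gets 6, best alternative 3. No profitable deviation — NE.
(Blitz, Moderate, Moderate): Brand 2 can switch to None (4 → 5). Not NE.
(Blitz, Moderate, Heavy): Brand 1 can switch to Heavy (4 → 8). Not NE.

The pure Nash equilibria are (Heavy, Light, Moderate), (Heavy, Moderate, Heavy), (Blitz, Light, Heavy).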